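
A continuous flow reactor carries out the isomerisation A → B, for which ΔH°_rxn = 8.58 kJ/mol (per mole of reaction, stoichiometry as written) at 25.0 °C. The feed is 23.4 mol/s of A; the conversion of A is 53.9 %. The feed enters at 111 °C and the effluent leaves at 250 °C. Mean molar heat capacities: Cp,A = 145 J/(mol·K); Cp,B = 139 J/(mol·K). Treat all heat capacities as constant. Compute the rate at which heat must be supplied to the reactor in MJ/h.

Q_in = 2030 MJ/h

Extent of reaction ξ = 0.539 × 23.4 = 12.613 mol/s
Reaction term: ξ·ΔH°_rxn = 12.613 × 8.58 = 108.22 kJ/s
Sensible, feed 111→25 °C: -291.8 kJ/s
Outlet flows (mol/s): A 10.787, B 12.613
Sensible, products 25→250 °C: 746.4 kJ/s
Q = ΔH = 562.82 kJ/s = 562.82 kW
Heat supplied = 2026.1 MJ/h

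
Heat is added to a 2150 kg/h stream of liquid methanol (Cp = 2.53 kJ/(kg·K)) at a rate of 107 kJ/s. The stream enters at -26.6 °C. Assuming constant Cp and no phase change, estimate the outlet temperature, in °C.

T_out = 44.2 °C

Q = 107 kJ/s = 385200 kJ/h
ΔT = Q/(ṁ·Cp) = 385200/(2150×2.53) = 70.815 K
T_out = -26.6 + 70.815 = 44.215 °C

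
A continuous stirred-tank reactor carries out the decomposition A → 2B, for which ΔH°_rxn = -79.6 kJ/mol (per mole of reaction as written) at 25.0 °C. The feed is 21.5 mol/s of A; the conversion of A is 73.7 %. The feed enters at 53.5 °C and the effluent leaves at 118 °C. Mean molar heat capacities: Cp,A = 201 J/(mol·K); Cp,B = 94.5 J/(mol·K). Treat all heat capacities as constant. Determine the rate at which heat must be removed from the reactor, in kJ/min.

Q_out = 60000 kJ/min

Extent of reaction ξ = 0.737 × 21.5 = 15.845 mol/s
Reaction term: ξ·ΔH°_rxn = 15.845 × -79.6 = -1261.3 kJ/s
Sensible, feed 53.5→25 °C: -123.16 kJ/s
Outlet flows (mol/s): A 5.6545, B 31.691
Sensible, products 25→118 °C: 384.22 kJ/s
Q = ΔH = -1000.2 kJ/s = -1000.2 kW
Heat removed = 60015 kJ/min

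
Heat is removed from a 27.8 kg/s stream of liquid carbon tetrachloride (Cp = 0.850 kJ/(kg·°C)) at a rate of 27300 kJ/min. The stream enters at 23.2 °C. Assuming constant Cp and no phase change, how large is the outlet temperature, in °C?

T_out = 3.94 °C

Q = 27300 kJ/min = 455 kJ/s
ΔT = Q/(ṁ·Cp) = 455/(27.8×0.850) = 19.255 K
T_out = 23.2 − 19.255 = 3.9448 °C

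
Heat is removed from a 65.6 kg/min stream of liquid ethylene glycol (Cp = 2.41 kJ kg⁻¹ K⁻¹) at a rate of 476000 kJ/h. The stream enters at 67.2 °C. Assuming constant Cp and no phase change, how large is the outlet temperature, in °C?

T_out = 17.0 °C

Q = 476000 kJ/h = 7933.3 kJ/min
ΔT = Q/(ṁ·Cp) = 7933.3/(65.6×2.41) = 50.18 K
T_out = 67.2 − 50.18 = 17.02 °C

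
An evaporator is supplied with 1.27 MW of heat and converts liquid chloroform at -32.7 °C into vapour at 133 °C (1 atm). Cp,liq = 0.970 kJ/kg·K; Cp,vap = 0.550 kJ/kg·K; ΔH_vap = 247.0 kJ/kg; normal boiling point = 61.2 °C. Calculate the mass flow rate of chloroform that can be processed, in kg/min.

Δh = 0.970×(61.2−-32.7) + 247.0 + 0.550×(133−61.2) = 377.57 kJ/kg
Q = 1.27 MW = 1270 kJ/s = 76200 kJ/min
ṁ = Q/Δh = 76200 / 377.57 = 201.82 kg/min

ṁ = 202 kg/min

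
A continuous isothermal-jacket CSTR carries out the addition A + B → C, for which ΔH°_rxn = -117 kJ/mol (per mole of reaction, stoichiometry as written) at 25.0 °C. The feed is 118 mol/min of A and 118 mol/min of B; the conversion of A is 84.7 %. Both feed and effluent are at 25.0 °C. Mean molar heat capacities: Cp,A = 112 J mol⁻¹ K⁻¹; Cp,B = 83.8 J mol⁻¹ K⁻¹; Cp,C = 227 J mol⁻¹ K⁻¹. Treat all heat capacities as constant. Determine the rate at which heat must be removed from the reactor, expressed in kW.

Q_out = 195 kW

Extent of reaction ξ = 0.847 × 118 = 99.946 mol/min
Reaction term: ξ·ΔH°_rxn = 99.946 × -117 = -11694 kJ/min
Q = ΔH = -11694 kJ/min = -194.89 kW
Heat removed = 194.89 kW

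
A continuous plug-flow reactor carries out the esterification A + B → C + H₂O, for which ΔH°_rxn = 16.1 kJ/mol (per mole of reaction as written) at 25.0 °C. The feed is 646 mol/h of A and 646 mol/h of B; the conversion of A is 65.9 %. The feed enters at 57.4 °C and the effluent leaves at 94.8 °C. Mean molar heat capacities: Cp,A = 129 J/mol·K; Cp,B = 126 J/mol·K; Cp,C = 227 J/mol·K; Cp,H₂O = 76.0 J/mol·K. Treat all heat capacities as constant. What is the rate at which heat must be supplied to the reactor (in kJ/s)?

Q_in = 4.01 kJ/s

Extent of reaction ξ = 0.659 × 646 = 425.71 mol/h
Reaction term: ξ·ΔH°_rxn = 425.71 × 16.1 = 6854 kJ/h
Sensible, feed 57.4→25 °C: -5337.3 kJ/h
Outlet flows (mol/h): A 220.29, B 220.29, C 425.71, H₂O 425.71
Sensible, products 25→94.8 °C: 12924 kJ/h
Q = ΔH = 14441 kJ/h = 4.0114 kW
Heat supplied = 4.0114 kJ/s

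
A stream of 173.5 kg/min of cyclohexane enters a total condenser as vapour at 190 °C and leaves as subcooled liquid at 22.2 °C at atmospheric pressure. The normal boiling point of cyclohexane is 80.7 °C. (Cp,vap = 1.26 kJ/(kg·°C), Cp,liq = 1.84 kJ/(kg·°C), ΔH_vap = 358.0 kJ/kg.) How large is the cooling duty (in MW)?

Q_c = 1.74 MW

vapour 190→80.7 °C: -137.72 kJ/kg
condensation at 80.7 °C: -358 kJ/kg
liquid 80.7→22.2 °C: -107.64 kJ/kg
Δh = -137.72 + -358 + -107.64 = -603.36 kJ/kg
Q = ṁ·Δh = 173.5 kg/min × -603.36 kJ/kg = -104680 kJ/min
|Q| = 1744.7 kW = 1.7447 MW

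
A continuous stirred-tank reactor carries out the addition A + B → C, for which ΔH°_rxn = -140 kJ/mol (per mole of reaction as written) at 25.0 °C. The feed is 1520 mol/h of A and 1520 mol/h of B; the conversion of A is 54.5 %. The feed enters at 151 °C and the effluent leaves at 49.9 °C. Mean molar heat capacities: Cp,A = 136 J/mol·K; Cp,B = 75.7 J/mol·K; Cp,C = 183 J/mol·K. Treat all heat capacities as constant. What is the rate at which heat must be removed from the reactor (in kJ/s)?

Q_out = 41.4 kJ/s

Extent of reaction ξ = 0.545 × 1520 = 828.4 mol/h
Reaction term: ξ·ΔH°_rxn = 828.4 × -140 = -115980 kJ/h
Sensible, feed 151→25 °C: -40545 kJ/h
Outlet flows (mol/h): A 691.6, B 691.6, C 828.4
Sensible, products 25→49.9 °C: 7420.4 kJ/h
Q = ΔH = -149100 kJ/h = -41.417 kW
Heat removed = 41.417 kJ/s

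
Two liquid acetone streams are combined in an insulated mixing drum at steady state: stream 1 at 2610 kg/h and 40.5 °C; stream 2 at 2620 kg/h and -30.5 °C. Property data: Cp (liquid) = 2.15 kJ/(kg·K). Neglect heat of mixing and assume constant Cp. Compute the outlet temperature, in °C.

No heat crosses the boundary, so H_out = H_in.
T_out = Σ ṁᵢCp,ᵢTᵢ / Σ ṁᵢCp,ᵢ
      = 55459 / 11244 = 4.9321 °C

T_out = 4.93 °C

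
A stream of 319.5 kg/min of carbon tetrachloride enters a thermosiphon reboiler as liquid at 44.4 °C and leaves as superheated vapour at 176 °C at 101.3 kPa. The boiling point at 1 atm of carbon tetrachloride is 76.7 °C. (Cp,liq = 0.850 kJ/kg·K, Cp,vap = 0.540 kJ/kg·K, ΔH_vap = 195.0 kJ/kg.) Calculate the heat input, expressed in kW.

liquid 44.4→76.7 °C: 27.455 kJ/kg
vaporisation at 76.7 °C: 195 kJ/kg
vapour 76.7→176 °C: 53.622 kJ/kg
Δh = 27.455 + 195 + 53.622 = 276.08 kJ/kg
Q = ṁ·Δh = 319.5 kg/min × 276.08 kJ/kg = 88207 kJ/min
|Q| = 1470.1 kW

Q = 1470 kW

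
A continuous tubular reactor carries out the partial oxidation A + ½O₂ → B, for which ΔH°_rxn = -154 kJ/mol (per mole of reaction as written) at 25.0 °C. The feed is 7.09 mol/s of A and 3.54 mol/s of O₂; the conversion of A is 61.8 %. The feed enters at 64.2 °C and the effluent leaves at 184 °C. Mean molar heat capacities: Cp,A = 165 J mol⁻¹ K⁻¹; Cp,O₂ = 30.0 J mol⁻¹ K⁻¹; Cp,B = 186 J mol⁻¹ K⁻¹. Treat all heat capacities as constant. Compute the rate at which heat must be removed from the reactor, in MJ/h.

Q_out = 1860 MJ/h

Extent of reaction ξ = 0.618 × 7.09 = 4.3816 mol/s
Reaction term: ξ·ΔH°_rxn = 4.3816 × -154 = -674.77 kJ/s
Sensible, feed 64.2→25 °C: -50.021 kJ/s
Outlet flows (mol/s): A 2.7084, O₂ 1.3492, B 4.3816
Sensible, products 25→184 °C: 207.07 kJ/s
Q = ΔH = -517.72 kJ/s = -517.72 kW
Heat removed = 1863.8 MJ/h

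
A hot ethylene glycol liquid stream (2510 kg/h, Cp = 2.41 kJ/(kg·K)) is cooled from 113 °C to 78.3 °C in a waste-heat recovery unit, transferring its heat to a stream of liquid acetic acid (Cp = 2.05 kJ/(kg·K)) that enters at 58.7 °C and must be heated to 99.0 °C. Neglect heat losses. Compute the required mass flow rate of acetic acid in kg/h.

ṁ_c = 2540 kg/h

Heat released by hot stream: Q = 2510 × 2.41 × (113 − 78.3) = 209900 kJ/h
Energy balance on cold side (adiabatic exchanger): Q = ṁ_c·Cp_c·(T_c,out − T_c,in)
ṁ_c = 209900 / [2.05 × (99.0 − 58.7)] = 2540.7 kg/h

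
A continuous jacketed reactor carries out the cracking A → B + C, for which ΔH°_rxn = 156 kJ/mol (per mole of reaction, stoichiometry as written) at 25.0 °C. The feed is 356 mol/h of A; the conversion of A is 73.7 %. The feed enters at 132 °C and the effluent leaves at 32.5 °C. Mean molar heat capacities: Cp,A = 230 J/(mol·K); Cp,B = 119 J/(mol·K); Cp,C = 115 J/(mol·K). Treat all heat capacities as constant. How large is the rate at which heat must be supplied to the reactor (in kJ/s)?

Q_in = 9.11 kJ/s

Extent of reaction ξ = 0.737 × 356 = 262.37 mol/h
Reaction term: ξ·ΔH°_rxn = 262.37 × 156 = 40930 kJ/h
Sensible, feed 132→25 °C: -8761.2 kJ/h
Outlet flows (mol/h): A 93.628, B 262.37, C 262.37
Sensible, products 25→32.5 °C: 621.97 kJ/h
Q = ΔH = 32791 kJ/h = 9.1086 kW
Heat supplied = 9.1086 kJ/s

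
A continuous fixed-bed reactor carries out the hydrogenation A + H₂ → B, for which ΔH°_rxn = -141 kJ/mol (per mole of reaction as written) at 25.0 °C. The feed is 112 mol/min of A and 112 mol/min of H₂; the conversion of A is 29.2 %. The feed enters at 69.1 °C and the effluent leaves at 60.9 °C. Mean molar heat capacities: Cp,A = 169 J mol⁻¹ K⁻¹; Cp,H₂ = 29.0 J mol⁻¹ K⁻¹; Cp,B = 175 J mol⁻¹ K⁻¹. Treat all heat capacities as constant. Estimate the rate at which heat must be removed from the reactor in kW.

Extent of reaction ξ = 0.292 × 112 = 32.704 mol/min
Reaction term: ξ·ΔH°_rxn = 32.704 × -141 = -4611.3 kJ/min
Sensible, feed 69.1→25 °C: -977.96 kJ/min
Outlet flows (mol/min): A 79.296, H₂ 79.296, B 32.704
Sensible, products 25→60.9 °C: 769.11 kJ/min
Q = ΔH = -4820.1 kJ/min = -80.335 kW
Heat removed = 80.335 kW

Q_out = 80.3 kW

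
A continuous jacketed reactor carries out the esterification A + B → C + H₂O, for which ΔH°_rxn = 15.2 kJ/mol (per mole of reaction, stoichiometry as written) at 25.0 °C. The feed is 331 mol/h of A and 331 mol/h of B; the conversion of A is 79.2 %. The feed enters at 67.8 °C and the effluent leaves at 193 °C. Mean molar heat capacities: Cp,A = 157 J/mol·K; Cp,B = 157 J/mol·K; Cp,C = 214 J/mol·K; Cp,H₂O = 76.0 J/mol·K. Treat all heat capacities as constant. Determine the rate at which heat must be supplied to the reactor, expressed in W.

Q_in = 4430 W

Extent of reaction ξ = 0.792 × 331 = 262.15 mol/h
Reaction term: ξ·ΔH°_rxn = 262.15 × 15.2 = 3984.7 kJ/h
Sensible, feed 67.8→25 °C: -4448.4 kJ/h
Outlet flows (mol/h): A 68.848, B 68.848, C 262.15, H₂O 262.15
Sensible, products 25→193 °C: 16404 kJ/h
Q = ΔH = 15940 kJ/h = 4.4278 kW
Heat supplied = 4427.8 W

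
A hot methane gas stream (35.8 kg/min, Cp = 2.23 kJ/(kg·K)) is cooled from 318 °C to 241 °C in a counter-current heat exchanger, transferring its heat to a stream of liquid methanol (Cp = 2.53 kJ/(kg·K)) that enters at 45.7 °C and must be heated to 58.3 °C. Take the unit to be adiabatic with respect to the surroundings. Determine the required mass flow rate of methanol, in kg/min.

Heat released by hot stream: Q = 35.8 × 2.23 × (318 − 241) = 6147.2 kJ/min
Energy balance on cold side (adiabatic exchanger): Q = ṁ_c·Cp_c·(T_c,out − T_c,in)
ṁ_c = 6147.2 / [2.53 × (58.3 − 45.7)] = 192.84 kg/min

ṁ_c = 193 kg/min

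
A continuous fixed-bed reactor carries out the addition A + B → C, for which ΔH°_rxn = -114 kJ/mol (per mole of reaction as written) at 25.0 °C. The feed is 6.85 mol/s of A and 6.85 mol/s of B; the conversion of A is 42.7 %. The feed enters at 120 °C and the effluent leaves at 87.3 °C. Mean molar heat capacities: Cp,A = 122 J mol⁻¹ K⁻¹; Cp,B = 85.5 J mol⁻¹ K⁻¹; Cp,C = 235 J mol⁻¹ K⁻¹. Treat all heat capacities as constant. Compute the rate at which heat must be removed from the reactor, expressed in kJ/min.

Q_out = 22500 kJ/min

Extent of reaction ξ = 0.427 × 6.85 = 2.9249 mol/s
Reaction term: ξ·ΔH°_rxn = 2.9249 × -114 = -333.44 kJ/s
Sensible, feed 120→25 °C: -135.03 kJ/s
Outlet flows (mol/s): A 3.925, B 3.925, C 2.9249
Sensible, products 25→87.3 °C: 93.563 kJ/s
Q = ΔH = -374.91 kJ/s = -374.91 kW
Heat removed = 22495 kJ/min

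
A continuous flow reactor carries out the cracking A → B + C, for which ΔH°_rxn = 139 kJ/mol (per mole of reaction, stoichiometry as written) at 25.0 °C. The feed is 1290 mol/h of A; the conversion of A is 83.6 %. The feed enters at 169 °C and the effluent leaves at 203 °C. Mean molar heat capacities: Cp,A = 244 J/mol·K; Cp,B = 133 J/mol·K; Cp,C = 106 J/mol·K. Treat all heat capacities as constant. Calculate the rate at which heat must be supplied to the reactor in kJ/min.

Q_in = 2660 kJ/min

Extent of reaction ξ = 0.836 × 1290 = 1078.4 mol/h
Reaction term: ξ·ΔH°_rxn = 1078.4 × 139 = 149900 kJ/h
Sensible, feed 169→25 °C: -45325 kJ/h
Outlet flows (mol/h): A 211.56, B 1078.4, C 1078.4
Sensible, products 25→203 °C: 55067 kJ/h
Q = ΔH = 159650 kJ/h = 44.346 kW
Heat supplied = 2660.8 kJ/min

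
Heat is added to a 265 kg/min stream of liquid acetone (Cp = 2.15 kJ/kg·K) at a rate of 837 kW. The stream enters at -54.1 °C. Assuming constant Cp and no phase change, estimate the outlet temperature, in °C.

Q = 837 kW = 50220 kJ/min
ΔT = Q/(ṁ·Cp) = 50220/(265×2.15) = 88.144 K
T_out = -54.1 + 88.144 = 34.044 °C

T_out = 34.0 °C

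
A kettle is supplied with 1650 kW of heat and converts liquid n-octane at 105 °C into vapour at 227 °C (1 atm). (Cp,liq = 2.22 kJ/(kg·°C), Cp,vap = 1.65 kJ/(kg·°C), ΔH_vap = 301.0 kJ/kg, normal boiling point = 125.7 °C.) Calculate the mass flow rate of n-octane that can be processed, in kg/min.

Δh = 2.22×(125.7−105) + 301.0 + 1.65×(227−125.7) = 514.1 kJ/kg
Q = 1650 kW = 1650 kJ/s = 99000 kJ/min
ṁ = Q/Δh = 99000 / 514.1 = 192.57 kg/min

ṁ = 193 kg/min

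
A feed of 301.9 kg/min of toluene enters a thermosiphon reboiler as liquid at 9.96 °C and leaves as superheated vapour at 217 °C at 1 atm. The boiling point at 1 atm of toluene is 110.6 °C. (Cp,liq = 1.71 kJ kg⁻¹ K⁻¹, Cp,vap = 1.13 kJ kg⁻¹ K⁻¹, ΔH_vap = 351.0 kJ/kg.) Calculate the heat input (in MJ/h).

liquid 9.96→110.6 °C: 172.09 kJ/kg
vaporisation at 110.6 °C: 351 kJ/kg
vapour 110.6→217 °C: 120.23 kJ/kg
Δh = 172.09 + 351 + 120.23 = 643.33 kJ/kg
Q = ṁ·Δh = 301.9 kg/min × 643.33 kJ/kg = 194220 kJ/min
|Q| = 3237 kW = 11653 MJ/h

Q = 11700 MJ/h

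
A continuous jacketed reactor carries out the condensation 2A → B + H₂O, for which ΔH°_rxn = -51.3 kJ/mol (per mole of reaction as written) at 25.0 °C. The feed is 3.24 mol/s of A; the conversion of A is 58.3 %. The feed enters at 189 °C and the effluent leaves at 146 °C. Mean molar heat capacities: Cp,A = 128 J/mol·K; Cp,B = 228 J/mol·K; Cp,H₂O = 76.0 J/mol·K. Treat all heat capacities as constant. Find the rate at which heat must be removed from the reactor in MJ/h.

Q_out = 219 MJ/h

Extent of reaction ξ = 0.583 × 3.24 / 2 = 0.94446 mol/s
Reaction term: ξ·ΔH°_rxn = 0.94446 × -51.3 = -48.451 kJ/s
Sensible, feed 189→25 °C: -68.014 kJ/s
Outlet flows (mol/s): A 1.3511, B 0.94446, H₂O 0.94446
Sensible, products 25→146 °C: 55.667 kJ/s
Q = ΔH = -60.798 kJ/s = -60.798 kW
Heat removed = 218.87 MJ/h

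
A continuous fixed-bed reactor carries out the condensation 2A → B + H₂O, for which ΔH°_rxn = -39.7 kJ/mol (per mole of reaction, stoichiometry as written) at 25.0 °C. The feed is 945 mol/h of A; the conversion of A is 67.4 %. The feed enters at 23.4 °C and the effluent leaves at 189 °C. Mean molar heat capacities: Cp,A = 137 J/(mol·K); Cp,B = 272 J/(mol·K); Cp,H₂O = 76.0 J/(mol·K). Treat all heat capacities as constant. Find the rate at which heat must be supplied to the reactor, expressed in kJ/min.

Extent of reaction ξ = 0.674 × 945 / 2 = 318.47 mol/h
Reaction term: ξ·ΔH°_rxn = 318.47 × -39.7 = -12643 kJ/h
Sensible, feed 23.4→25 °C: 207.14 kJ/h
Outlet flows (mol/h): A 308.07, B 318.47, H₂O 318.47
Sensible, products 25→189 °C: 25097 kJ/h
Q = ΔH = 12661 kJ/h = 3.517 kW
Heat supplied = 211.02 kJ/min

Q_in = 211 kJ/min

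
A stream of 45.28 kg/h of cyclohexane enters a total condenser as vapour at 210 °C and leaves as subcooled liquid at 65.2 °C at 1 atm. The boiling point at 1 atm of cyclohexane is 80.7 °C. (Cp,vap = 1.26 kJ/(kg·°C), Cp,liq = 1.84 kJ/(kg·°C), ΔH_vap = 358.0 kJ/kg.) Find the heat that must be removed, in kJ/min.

vapour 210→80.7 °C: -162.92 kJ/kg
condensation at 80.7 °C: -358 kJ/kg
liquid 80.7→65.2 °C: -28.52 kJ/kg
Δh = -162.92 + -358 + -28.52 = -549.44 kJ/kg
Q = ṁ·Δh = 45.28 kg/h × -549.44 kJ/kg = -24879 kJ/h
|Q| = 6.9107 kW = 414.64 kJ/min

Q_c = 415 kJ/min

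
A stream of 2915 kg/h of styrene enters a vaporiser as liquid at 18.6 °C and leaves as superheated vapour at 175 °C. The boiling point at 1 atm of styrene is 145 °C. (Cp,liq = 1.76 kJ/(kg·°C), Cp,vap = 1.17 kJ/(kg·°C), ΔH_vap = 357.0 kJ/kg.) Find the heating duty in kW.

liquid 18.6→145 °C: 222.46 kJ/kg
vaporisation at 145 °C: 357 kJ/kg
vapour 145→175 °C: 35.1 kJ/kg
Δh = 222.46 + 357 + 35.1 = 614.56 kJ/kg
Q = ṁ·Δh = 2915 kg/h × 614.56 kJ/kg = 1.7915e+06 kJ/h
|Q| = 497.63 kW

Q = 498 kW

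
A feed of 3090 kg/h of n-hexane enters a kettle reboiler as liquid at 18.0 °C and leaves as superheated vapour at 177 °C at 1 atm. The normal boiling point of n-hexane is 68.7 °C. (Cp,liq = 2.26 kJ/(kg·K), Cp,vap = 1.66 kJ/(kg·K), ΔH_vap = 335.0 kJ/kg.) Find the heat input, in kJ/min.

Q = 32400 kJ/min

liquid 18.0→68.7 °C: 114.58 kJ/kg
vaporisation at 68.7 °C: 335 kJ/kg
vapour 68.7→177 °C: 179.78 kJ/kg
Δh = 114.58 + 335 + 179.78 = 629.36 kJ/kg
Q = ṁ·Δh = 3090 kg/h × 629.36 kJ/kg = 1.9447e+06 kJ/h
|Q| = 540.2 kW = 32412 kJ/min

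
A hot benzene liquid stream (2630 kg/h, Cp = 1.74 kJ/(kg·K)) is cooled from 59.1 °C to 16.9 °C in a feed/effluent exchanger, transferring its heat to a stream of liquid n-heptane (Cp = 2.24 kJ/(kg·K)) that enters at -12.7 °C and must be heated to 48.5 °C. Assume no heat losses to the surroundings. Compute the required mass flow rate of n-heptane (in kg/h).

ṁ_c = 1410 kg/h

Heat released by hot stream: Q = 2630 × 1.74 × (59.1 − 16.9) = 193120 kJ/h
Energy balance on cold side (adiabatic exchanger): Q = ṁ_c·Cp_c·(T_c,out − T_c,in)
ṁ_c = 193120 / [2.24 × (48.5 − -12.7)] = 1408.7 kg/h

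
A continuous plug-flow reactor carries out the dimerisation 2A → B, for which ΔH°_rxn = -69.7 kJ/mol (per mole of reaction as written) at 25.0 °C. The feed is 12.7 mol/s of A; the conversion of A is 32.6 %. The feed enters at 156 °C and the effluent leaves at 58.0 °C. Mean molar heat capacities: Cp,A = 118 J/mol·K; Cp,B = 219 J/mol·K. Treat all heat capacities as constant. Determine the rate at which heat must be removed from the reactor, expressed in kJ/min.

Q_out = 17500 kJ/min

Extent of reaction ξ = 0.326 × 12.7 / 2 = 2.0701 mol/s
Reaction term: ξ·ΔH°_rxn = 2.0701 × -69.7 = -144.29 kJ/s
Sensible, feed 156→25 °C: -196.32 kJ/s
Outlet flows (mol/s): A 8.5598, B 2.0701
Sensible, products 25→58.0 °C: 48.292 kJ/s
Q = ΔH = -292.31 kJ/s = -292.31 kW
Heat removed = 17539 kJ/min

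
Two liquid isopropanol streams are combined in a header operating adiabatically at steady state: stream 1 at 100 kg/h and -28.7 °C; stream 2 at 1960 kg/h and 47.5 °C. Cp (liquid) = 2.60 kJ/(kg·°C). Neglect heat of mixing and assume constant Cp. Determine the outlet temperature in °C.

T_out = 43.8 °C

Energy balance with Q = 0: Σ ṁᵢCp,ᵢ(T_out − Tᵢ) = 0
Σ ṁᵢCp,ᵢTᵢ = 100×2.60×-28.7 + 1960×2.60×47.5 = 234600
Σ ṁᵢCp,ᵢ = 100×2.60 + 1960×2.60 = 5356
T_out = 234600 / 5356 = 43.801 °C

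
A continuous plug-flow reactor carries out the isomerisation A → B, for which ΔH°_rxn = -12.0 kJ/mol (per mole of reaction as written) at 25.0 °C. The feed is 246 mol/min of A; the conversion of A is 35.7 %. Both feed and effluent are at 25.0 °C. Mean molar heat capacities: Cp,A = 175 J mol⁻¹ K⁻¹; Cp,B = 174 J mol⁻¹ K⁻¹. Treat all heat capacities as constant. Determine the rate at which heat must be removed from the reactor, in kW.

Extent of reaction ξ = 0.357 × 246 = 87.822 mol/min
Reaction term: ξ·ΔH°_rxn = 87.822 × -12.0 = -1053.9 kJ/min
Q = ΔH = -1053.9 kJ/min = -17.564 kW
Heat removed = 17.564 kW

Q_out = 17.6 kW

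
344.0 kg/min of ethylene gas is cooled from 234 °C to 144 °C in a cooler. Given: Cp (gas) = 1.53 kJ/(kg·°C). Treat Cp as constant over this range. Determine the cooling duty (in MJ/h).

Q = ṁ·Cp·ΔT = 344.0 × 1.53 × (144 − 234) = -47369 kJ/min
Converting: 47369 / 60 s = 789.48 kW
Cooling duty = 2842.1 MJ/h

Q_c = 2840 MJ/h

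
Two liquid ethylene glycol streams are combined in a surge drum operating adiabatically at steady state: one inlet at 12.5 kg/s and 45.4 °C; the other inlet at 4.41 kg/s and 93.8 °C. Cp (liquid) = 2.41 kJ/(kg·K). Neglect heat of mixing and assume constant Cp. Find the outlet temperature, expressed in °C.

Adiabatic, steady state ⇒ Σ ṁᵢCp,ᵢ(T_out − Tᵢ) = 0
Σ ṁᵢCp,ᵢTᵢ = 12.5×2.41×45.4 + 4.41×2.41×93.8 = 2364.6
Σ ṁᵢCp,ᵢ = 12.5×2.41 + 4.41×2.41 = 40.753
T_out = 2364.6 / 40.753 = 58.022 °C

T_out = 58.0 °C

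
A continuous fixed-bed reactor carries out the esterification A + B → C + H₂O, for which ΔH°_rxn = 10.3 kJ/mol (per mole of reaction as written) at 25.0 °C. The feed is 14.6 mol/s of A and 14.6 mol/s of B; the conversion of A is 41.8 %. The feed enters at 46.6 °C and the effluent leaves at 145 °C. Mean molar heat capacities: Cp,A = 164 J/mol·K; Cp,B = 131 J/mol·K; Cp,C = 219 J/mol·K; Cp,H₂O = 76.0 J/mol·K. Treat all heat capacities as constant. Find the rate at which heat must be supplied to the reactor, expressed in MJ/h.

Q_in = 1750 MJ/h

Extent of reaction ξ = 0.418 × 14.6 = 6.1028 mol/s
Reaction term: ξ·ΔH°_rxn = 6.1028 × 10.3 = 62.859 kJ/s
Sensible, feed 46.6→25 °C: -93.031 kJ/s
Outlet flows (mol/s): A 8.4972, B 8.4972, C 6.1028, H₂O 6.1028
Sensible, products 25→145 °C: 516.84 kJ/s
Q = ΔH = 486.67 kJ/s = 486.67 kW
Heat supplied = 1752 MJ/h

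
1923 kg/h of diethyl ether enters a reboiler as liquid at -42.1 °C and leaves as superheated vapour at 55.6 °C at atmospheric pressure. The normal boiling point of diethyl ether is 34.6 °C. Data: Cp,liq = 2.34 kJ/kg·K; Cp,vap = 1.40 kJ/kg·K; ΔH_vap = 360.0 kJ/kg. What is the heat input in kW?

liquid -42.1→34.6 °C: 179.48 kJ/kg
vaporisation at 34.6 °C: 360 kJ/kg
vapour 34.6→55.6 °C: 29.4 kJ/kg
Δh = 179.48 + 360 + 29.4 = 568.88 kJ/kg
Q = ṁ·Δh = 1923 kg/h × 568.88 kJ/kg = 1.094e+06 kJ/h
|Q| = 303.88 kW

Q = 304 kW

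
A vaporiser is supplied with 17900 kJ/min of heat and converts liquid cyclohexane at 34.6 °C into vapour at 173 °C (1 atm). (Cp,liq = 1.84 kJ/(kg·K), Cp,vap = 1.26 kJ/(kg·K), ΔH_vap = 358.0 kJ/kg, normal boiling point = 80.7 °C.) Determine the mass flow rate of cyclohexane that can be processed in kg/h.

Δh = 1.84×(80.7−34.6) + 358.0 + 1.26×(173−80.7) = 559.12 kJ/kg
Q = 17900 kJ/min = 298.33 kJ/s = 1.074e+06 kJ/h
ṁ = Q/Δh = 1.074e+06 / 559.12 = 1920.9 kg/h

ṁ = 1920 kg/h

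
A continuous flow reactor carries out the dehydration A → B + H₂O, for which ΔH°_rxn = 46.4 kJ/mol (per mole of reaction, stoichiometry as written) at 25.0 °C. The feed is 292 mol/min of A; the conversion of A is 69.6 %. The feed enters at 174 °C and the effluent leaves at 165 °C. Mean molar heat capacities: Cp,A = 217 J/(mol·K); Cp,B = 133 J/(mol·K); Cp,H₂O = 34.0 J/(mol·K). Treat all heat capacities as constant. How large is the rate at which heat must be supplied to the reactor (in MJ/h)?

Extent of reaction ξ = 0.696 × 292 = 203.23 mol/min
Reaction term: ξ·ΔH°_rxn = 203.23 × 46.4 = 9430 kJ/min
Sensible, feed 174→25 °C: -9441.2 kJ/min
Outlet flows (mol/min): A 88.768, B 203.23, H₂O 203.23
Sensible, products 25→165 °C: 7448.3 kJ/min
Q = ΔH = 7437.1 kJ/min = 123.95 kW
Heat supplied = 446.22 MJ/h

Q_in = 446 MJ/h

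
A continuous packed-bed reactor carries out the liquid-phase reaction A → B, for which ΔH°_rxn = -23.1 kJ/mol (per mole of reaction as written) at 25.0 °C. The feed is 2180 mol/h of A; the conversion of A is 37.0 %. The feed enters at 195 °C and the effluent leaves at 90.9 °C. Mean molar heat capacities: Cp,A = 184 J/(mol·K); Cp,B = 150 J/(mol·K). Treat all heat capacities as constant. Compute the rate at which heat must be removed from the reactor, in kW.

Extent of reaction ξ = 0.370 × 2180 = 806.6 mol/h
Reaction term: ξ·ΔH°_rxn = 806.6 × -23.1 = -18632 kJ/h
Sensible, feed 195→25 °C: -68190 kJ/h
Outlet flows (mol/h): A 1373.4, B 806.6
Sensible, products 25→90.9 °C: 24627 kJ/h
Q = ΔH = -62196 kJ/h = -17.277 kW
Heat removed = 17.277 kW

Q_out = 17.3 kW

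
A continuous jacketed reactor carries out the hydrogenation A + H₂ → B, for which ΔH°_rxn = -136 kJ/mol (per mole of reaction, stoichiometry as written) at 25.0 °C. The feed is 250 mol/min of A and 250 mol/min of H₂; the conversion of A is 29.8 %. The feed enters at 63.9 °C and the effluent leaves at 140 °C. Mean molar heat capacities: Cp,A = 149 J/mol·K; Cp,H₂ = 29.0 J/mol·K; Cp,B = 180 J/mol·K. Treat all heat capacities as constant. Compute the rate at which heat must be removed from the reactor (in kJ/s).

Extent of reaction ξ = 0.298 × 250 = 74.5 mol/min
Reaction term: ξ·ΔH°_rxn = 74.5 × -136 = -10132 kJ/min
Sensible, feed 63.9→25 °C: -1731 kJ/min
Outlet flows (mol/min): A 175.5, H₂ 175.5, B 74.5
Sensible, products 25→140 °C: 5134.6 kJ/min
Q = ΔH = -6728.4 kJ/min = -112.14 kW
Heat removed = 112.14 kJ/s

Q_out = 112 kJ/s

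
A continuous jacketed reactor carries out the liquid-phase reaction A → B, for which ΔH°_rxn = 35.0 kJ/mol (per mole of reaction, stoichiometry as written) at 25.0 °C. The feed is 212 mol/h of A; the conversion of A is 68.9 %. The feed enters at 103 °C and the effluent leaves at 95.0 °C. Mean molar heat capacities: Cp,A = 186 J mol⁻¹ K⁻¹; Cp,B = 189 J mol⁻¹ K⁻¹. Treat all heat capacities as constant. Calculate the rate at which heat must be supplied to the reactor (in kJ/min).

Extent of reaction ξ = 0.689 × 212 = 146.07 mol/h
Reaction term: ξ·ΔH°_rxn = 146.07 × 35.0 = 5112.4 kJ/h
Sensible, feed 103→25 °C: -3075.7 kJ/h
Outlet flows (mol/h): A 65.932, B 146.07
Sensible, products 25→95.0 °C: 2790.9 kJ/h
Q = ΔH = 4827.6 kJ/h = 1.341 kW
Heat supplied = 80.46 kJ/min

Q_in = 80.5 kJ/min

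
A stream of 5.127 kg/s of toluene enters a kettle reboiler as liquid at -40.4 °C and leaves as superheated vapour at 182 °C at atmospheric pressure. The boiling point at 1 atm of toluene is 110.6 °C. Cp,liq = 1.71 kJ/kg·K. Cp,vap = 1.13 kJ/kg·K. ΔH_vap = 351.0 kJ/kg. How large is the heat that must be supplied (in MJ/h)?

Q = 12700 MJ/h

liquid -40.4→110.6 °C: 258.21 kJ/kg
vaporisation at 110.6 °C: 351 kJ/kg
vapour 110.6→182 °C: 80.682 kJ/kg
Δh = 258.21 + 351 + 80.682 = 689.89 kJ/kg
Q = ṁ·Δh = 5.127 kg/s × 689.89 kJ/kg = 3537.1 kJ/s
|Q| = 3537.1 kW = 12733 MJ/h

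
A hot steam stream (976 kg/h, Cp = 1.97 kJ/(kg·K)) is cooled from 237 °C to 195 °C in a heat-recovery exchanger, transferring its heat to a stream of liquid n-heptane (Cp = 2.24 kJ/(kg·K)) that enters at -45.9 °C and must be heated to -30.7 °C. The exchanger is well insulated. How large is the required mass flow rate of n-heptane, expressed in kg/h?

ṁ_c = 2370 kg/h

Heat released by hot stream: Q = 976 × 1.97 × (237 − 195) = 80754 kJ/h
Energy balance on cold side (adiabatic exchanger): Q = ṁ_c·Cp_c·(T_c,out − T_c,in)
ṁ_c = 80754 / [2.24 × (-30.7 − -45.9)] = 2371.8 kg/h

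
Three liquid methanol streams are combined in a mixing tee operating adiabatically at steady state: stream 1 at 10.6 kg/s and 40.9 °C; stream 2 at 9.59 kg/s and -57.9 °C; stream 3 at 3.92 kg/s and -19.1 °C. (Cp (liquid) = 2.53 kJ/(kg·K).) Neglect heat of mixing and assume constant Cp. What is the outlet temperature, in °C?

Energy balance with Q = 0: Σ ṁᵢCp,ᵢ(T_out − Tᵢ) = 0
Σ ṁᵢCp,ᵢTᵢ = 10.6×2.53×40.9 + 9.59×2.53×-57.9 + 3.92×2.53×-19.1 = -497.38
Σ ṁᵢCp,ᵢ = 10.6×2.53 + 9.59×2.53 + 3.92×2.53 = 60.998
T_out = -497.38 / 60.998 = -8.154 °C

T_out = -8.15 °C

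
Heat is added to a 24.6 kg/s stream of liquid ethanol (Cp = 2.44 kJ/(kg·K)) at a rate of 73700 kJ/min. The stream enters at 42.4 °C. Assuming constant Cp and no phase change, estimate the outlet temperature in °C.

T_out = 62.9 °C

Q = 73700 kJ/min = 1228.3 kJ/s
ΔT = Q/(ṁ·Cp) = 1228.3/(24.6×2.44) = 20.464 K
T_out = 42.4 + 20.464 = 62.864 °C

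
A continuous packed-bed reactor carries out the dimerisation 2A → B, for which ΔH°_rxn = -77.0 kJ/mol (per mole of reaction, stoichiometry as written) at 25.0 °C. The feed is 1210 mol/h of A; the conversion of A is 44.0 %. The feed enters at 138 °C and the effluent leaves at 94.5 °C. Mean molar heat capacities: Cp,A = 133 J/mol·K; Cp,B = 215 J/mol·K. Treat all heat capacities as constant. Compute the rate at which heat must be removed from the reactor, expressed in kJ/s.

Q_out = 7.90 kJ/s

Extent of reaction ξ = 0.440 × 1210 / 2 = 266.2 mol/h
Reaction term: ξ·ΔH°_rxn = 266.2 × -77.0 = -20497 kJ/h
Sensible, feed 138→25 °C: -18185 kJ/h
Outlet flows (mol/h): A 677.6, B 266.2
Sensible, products 25→94.5 °C: 10241 kJ/h
Q = ΔH = -28441 kJ/h = -7.9004 kW
Heat removed = 7.9004 kJ/s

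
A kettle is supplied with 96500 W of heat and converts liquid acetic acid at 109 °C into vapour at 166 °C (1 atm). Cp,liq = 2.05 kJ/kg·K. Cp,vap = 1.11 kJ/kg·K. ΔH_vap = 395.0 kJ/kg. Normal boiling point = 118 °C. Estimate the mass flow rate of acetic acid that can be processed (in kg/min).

ṁ = 12.4 kg/min

Δh = 2.05×(118−109) + 395.0 + 1.11×(166−118) = 466.73 kJ/kg
Q = 96500 W = 96.5 kJ/s = 5790 kJ/min
ṁ = Q/Δh = 5790 / 466.73 = 12.405 kg/min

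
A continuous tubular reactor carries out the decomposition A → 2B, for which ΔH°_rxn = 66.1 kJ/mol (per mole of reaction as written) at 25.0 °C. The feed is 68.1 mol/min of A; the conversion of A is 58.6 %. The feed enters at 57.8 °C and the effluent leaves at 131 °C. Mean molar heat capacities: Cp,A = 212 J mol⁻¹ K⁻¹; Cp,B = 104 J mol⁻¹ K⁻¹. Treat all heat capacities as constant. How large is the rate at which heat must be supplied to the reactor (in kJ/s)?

Q_in = 61.3 kJ/s

Extent of reaction ξ = 0.586 × 68.1 = 39.907 mol/min
Reaction term: ξ·ΔH°_rxn = 39.907 × 66.1 = 2637.8 kJ/min
Sensible, feed 57.8→25 °C: -473.54 kJ/min
Outlet flows (mol/min): A 28.193, B 79.813
Sensible, products 25→131 °C: 1513.4 kJ/min
Q = ΔH = 3677.7 kJ/min = 61.295 kW
Heat supplied = 61.295 kJ/s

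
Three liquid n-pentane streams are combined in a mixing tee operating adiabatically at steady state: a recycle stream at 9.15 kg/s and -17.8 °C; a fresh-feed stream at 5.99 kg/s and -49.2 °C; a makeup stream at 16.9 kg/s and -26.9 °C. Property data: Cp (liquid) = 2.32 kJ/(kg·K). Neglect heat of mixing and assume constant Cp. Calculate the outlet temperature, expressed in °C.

T_out = -28.5 °C

Energy balance with Q = 0: Σ ṁᵢCp,ᵢ(T_out − Tᵢ) = 0
T_out = Σ ṁᵢCp,ᵢTᵢ / Σ ṁᵢCp,ᵢ
      = -2116.3 / 74.333 = -28.47 °C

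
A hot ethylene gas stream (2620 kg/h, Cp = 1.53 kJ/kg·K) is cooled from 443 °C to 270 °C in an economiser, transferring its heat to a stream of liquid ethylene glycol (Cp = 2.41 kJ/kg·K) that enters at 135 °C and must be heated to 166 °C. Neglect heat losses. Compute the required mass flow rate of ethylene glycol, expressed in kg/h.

ṁ_c = 9280 kg/h

Heat released by hot stream: Q = 2620 × 1.53 × (443 − 270) = 693490 kJ/h
Energy balance on cold side (adiabatic exchanger): Q = ṁ_c·Cp_c·(T_c,out − T_c,in)
ṁ_c = 693490 / [2.41 × (166 − 135)] = 9282.4 kg/h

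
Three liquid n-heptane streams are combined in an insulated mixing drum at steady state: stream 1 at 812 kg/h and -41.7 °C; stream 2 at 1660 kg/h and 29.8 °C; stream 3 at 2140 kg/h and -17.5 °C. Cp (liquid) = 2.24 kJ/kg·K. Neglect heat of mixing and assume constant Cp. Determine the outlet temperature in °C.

Adiabatic, steady state ⇒ Σ ṁᵢCp,ᵢ(T_out − Tᵢ) = 0
Σ ṁᵢCp,ᵢTᵢ = 812×2.24×-41.7 + 1660×2.24×29.8 + 2140×2.24×-17.5 = -48927
Σ ṁᵢCp,ᵢ = 812×2.24 + 1660×2.24 + 2140×2.24 = 10331
T_out = -48927 / 10331 = -4.736 °C

T_out = -4.74 °C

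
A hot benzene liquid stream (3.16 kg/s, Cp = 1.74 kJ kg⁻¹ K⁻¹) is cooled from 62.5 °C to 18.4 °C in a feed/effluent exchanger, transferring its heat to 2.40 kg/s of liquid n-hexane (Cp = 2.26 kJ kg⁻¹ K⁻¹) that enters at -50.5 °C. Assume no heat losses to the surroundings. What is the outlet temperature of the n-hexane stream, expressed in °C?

Heat released by hot stream: Q = 3.16 × 1.74 × (62.5 − 18.4) = 242.48 kJ/s
Energy balance on cold side (adiabatic exchanger): Q = ṁ_c·Cp_c·(T_c,out − T_c,in)
T_c,out = -50.5 + 242.48/(2.40 × 2.26) = -5.7951 °C

T_c,out = -5.80 °C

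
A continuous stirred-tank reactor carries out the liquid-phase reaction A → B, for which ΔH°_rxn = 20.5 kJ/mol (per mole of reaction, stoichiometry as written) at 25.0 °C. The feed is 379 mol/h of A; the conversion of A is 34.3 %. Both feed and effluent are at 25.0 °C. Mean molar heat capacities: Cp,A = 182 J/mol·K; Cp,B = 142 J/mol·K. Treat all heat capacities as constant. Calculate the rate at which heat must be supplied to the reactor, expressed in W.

Extent of reaction ξ = 0.343 × 379 = 130 mol/h
Reaction term: ξ·ΔH°_rxn = 130 × 20.5 = 2664.9 kJ/h
Q = ΔH = 2664.9 kJ/h = 0.74026 kW
Heat supplied = 740.26 W

Q_in = 740 W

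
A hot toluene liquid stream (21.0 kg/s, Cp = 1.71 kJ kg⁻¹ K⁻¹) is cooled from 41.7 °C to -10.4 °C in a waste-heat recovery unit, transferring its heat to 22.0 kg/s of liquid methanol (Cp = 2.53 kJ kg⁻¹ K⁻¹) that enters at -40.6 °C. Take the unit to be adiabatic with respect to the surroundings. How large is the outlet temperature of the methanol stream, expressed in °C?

T_c,out = -6.99 °C

Heat released by hot stream: Q = 21.0 × 1.71 × (41.7 − -10.4) = 1870.9 kJ/s
Energy balance on cold side (adiabatic exchanger): Q = ṁ_c·Cp_c·(T_c,out − T_c,in)
T_c,out = -40.6 + 1870.9/(22.0 × 2.53) = -6.9868 °C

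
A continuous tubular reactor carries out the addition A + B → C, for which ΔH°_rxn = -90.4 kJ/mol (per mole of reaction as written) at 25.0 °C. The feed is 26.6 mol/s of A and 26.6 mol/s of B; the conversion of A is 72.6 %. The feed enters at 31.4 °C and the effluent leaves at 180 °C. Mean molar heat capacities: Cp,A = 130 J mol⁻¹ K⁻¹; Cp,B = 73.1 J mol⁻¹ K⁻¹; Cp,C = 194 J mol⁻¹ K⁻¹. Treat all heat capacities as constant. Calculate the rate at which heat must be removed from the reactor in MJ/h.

Extent of reaction ξ = 0.726 × 26.6 = 19.312 mol/s
Reaction term: ξ·ΔH°_rxn = 19.312 × -90.4 = -1745.8 kJ/s
Sensible, feed 31.4→25 °C: -34.576 kJ/s
Outlet flows (mol/s): A 7.2884, B 7.2884, C 19.312
Sensible, products 25→180 °C: 810.14 kJ/s
Q = ΔH = -970.2 kJ/s = -970.2 kW
Heat removed = 3492.7 MJ/h

Q_out = 3490 MJ/h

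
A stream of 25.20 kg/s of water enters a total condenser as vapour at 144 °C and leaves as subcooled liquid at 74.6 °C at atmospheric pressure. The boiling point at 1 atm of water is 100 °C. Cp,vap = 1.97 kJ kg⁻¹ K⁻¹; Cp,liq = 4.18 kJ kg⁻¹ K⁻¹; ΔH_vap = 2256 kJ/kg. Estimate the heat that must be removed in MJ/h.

Q_c = 222000 MJ/h

vapour 144→100 °C: -86.68 kJ/kg
condensation at 100 °C: -2256 kJ/kg
liquid 100→74.6 °C: -106.17 kJ/kg
Δh = -86.68 + -2256 + -106.17 = -2448.9 kJ/kg
Q = ṁ·Δh = 25.20 kg/s × -2448.9 kJ/kg = -61711 kJ/s
|Q| = 61711 kW = 222160 MJ/h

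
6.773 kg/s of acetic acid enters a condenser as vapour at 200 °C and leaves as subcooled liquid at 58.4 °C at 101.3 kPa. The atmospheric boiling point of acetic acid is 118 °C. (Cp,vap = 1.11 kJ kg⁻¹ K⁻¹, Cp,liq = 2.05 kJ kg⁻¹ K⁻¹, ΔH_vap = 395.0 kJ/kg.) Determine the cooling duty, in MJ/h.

vapour 200→118 °C: -91.02 kJ/kg
condensation at 118 °C: -395 kJ/kg
liquid 118→58.4 °C: -122.18 kJ/kg
Δh = -91.02 + -395 + -122.18 = -608.2 kJ/kg
Q = ṁ·Δh = 6.773 kg/s × -608.2 kJ/kg = -4119.3 kJ/s
|Q| = 4119.3 kW = 14830 MJ/h

Q_c = 14800 MJ/h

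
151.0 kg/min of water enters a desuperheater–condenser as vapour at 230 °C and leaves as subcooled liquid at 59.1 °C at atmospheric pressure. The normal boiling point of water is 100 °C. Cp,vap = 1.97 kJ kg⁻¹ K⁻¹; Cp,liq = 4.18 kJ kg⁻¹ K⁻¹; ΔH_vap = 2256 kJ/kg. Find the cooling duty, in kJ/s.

vapour 230→100 °C: -256.1 kJ/kg
condensation at 100 °C: -2256 kJ/kg
liquid 100→59.1 °C: -170.96 kJ/kg
Δh = -256.1 + -2256 + -170.96 = -2683.1 kJ/kg
Q = ṁ·Δh = 151.0 kg/min × -2683.1 kJ/kg = -405140 kJ/min
|Q| = 6752.4 kW

Q_c = 6750 kJ/s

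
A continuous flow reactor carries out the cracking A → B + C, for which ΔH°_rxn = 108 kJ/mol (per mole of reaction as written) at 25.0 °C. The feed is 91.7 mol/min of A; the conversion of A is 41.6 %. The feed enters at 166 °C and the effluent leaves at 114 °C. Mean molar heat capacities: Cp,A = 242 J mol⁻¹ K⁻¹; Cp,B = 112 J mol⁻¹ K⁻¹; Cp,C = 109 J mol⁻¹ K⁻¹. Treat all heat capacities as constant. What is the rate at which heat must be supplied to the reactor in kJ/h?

Extent of reaction ξ = 0.416 × 91.7 = 38.147 mol/min
Reaction term: ξ·ΔH°_rxn = 38.147 × 108 = 4119.9 kJ/min
Sensible, feed 166→25 °C: -3129 kJ/min
Outlet flows (mol/min): A 53.553, B 38.147, C 38.147
Sensible, products 25→114 °C: 1903.7 kJ/min
Q = ΔH = 2894.6 kJ/min = 48.244 kW
Heat supplied = 173680 kJ/h

Q_in = 174000 kJ/h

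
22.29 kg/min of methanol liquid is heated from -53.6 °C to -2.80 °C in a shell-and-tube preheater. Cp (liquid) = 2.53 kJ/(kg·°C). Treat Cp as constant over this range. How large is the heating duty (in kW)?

Q = ṁ·Cp·ΔT = 22.29 × 2.53 × (-2.80 − -53.6) = 2864.8 kJ/min
Converting: 2864.8 / 60 s = 47.747 kW

Q = 47.7 kW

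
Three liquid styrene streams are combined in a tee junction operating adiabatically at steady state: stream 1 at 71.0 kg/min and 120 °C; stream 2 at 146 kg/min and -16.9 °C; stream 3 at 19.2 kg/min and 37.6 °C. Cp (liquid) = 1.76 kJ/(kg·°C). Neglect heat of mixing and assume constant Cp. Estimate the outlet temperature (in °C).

No heat crosses the boundary, so H_out = H_in.
T_out = Σ ṁᵢCp,ᵢTᵢ / Σ ṁᵢCp,ᵢ
      = 11923 / 415.71 = 28.681 °C

T_out = 28.7 °C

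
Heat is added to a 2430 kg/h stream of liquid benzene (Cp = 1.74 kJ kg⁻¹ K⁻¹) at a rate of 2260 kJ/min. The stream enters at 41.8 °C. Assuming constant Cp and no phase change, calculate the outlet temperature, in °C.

T_out = 73.9 °C

Q = 2260 kJ/min = 135600 kJ/h
ΔT = Q/(ṁ·Cp) = 135600/(2430×1.74) = 32.07 K
T_out = 41.8 + 32.07 = 73.87 °C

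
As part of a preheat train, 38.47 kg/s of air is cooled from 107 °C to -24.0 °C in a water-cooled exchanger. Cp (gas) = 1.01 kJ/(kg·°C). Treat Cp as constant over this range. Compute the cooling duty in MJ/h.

Q_c = 18300 MJ/h

Q = ṁ·Cp·ΔT = 38.47 × 1.01 × (-24.0 − 107) = -5090 kJ/s
Cooling duty = 18324 MJ/h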